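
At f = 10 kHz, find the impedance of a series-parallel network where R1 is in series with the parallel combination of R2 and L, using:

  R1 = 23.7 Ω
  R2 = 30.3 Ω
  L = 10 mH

Step 1 — Angular frequency: ω = 2π·f = 2π·1e+04 = 6.283e+04 rad/s.
Step 2 — Component impedances:
  R1: Z = R = 23.7 Ω
  R2: Z = R = 30.3 Ω
  L: Z = jωL = j·6.283e+04·0.01 = 0 + j628.3 Ω
Step 3 — Parallel branch: R2 || L = 1/(1/R2 + 1/L) = 30.23 + j1.458 Ω.
Step 4 — Series with R1: Z_total = R1 + (R2 || L) = 53.93 + j1.458 Ω = 53.95∠1.5° Ω.

Z = 53.93 + j1.458 Ω = 53.95∠1.5° Ω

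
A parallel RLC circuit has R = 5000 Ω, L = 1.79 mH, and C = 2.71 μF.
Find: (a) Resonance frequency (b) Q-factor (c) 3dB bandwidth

Step 1 — Resonance: ω₀ = 1/√(LC) = 1/√(0.00179·2.71e-06) = 1.436e+04 rad/s.
Step 2 — f₀ = ω₀/(2π) = 2285 Hz.
Step 3 — Parallel Q: Q = R/(ω₀L) = 5000/(1.436e+04·0.00179) = 194.5.
Step 4 — Bandwidth: Δω = ω₀/Q = 73.8 rad/s; BW = Δω/(2π) = 11.75 Hz.

(a) f₀ = 2285 Hz  (b) Q = 194.5  (c) BW = 11.75 Hz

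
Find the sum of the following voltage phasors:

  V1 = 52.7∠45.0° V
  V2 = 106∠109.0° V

Step 1 — Convert each phasor to rectangular form:
  V1 = 52.7·(cos(45.0°) + j·sin(45.0°)) = 37.26 + j37.26 V
  V2 = 106·(cos(109.0°) + j·sin(109.0°)) = -34.51 + j100.2 V
Step 2 — Sum components: V_total = 2.754 + j137.5 V.
Step 3 — Convert to polar: |V_total| = 137.5 V, ∠V_total = 88.9°.

V_total = 137.5∠88.9° V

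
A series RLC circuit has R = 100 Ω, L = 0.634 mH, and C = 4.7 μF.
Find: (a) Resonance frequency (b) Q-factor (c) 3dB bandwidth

Step 1 — Resonance: ω₀ = 1/√(LC) = 1/√(0.000634·4.7e-06) = 1.832e+04 rad/s.
Step 2 — f₀ = ω₀/(2π) = 2916 Hz.
Step 3 — Series Q: Q = ω₀L/R = 1.832e+04·0.000634/100 = 0.1161.
Step 4 — Bandwidth: Δω = ω₀/Q = 1.577e+05 rad/s; BW = Δω/(2π) = 2.51e+04 Hz.

(a) f₀ = 2916 Hz  (b) Q = 0.1161  (c) BW = 2.51e+04 Hz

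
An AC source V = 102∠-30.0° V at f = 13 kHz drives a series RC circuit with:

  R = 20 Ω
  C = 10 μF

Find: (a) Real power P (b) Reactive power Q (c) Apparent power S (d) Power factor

Step 1 — Angular frequency: ω = 2π·f = 2π·1.3e+04 = 8.168e+04 rad/s.
Step 2 — Component impedances:
  R: Z = R = 20 Ω
  C: Z = 1/(jωC) = -j/(ω·C) = 0 - j1.224 Ω
Step 3 — Series combination: Z_total = R + C = 20 - j1.224 Ω = 20.04∠-3.5° Ω.
Step 4 — Source phasor: V = 102∠-30.0° V = 88.33 - j51 V.
Step 5 — Current: I = V / Z = 4.556 - j2.271 A = 5.09∠-26.5° A.
Step 6 — Complex power: S = V·I* = 518.3 - j31.72 VA.
Step 7 — Real power: P = Re(S) = 518.3 W.
Step 8 — Reactive power: Q = Im(S) = -31.72 VAR.
Step 9 — Apparent power: |S| = 519.2 VA.
Step 10 — Power factor: PF = P/|S| = 0.9981 (leading).

(a) P = 518.3 W  (b) Q = -31.72 VAR  (c) S = 519.2 VA  (d) PF = 0.9981 (leading)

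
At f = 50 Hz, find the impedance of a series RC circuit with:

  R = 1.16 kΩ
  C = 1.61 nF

Step 1 — Angular frequency: ω = 2π·f = 2π·50 = 314.2 rad/s.
Step 2 — Component impedances:
  R: Z = R = 1160 Ω
  C: Z = 1/(jωC) = -j/(ω·C) = 0 - j1.977e+06 Ω
Step 3 — Series combination: Z_total = R + C = 1160 - j1.977e+06 Ω = 1.977e+06∠-90.0° Ω.

Z = 1160 - j1.977e+06 Ω = 1.977e+06∠-90.0° Ω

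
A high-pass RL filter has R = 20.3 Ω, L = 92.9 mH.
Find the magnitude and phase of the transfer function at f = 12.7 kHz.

Step 1 — Angular frequency: ω = 2π·1.27e+04 = 7.98e+04 rad/s.
Step 2 — Transfer function: H(jω) = jωL/(R + jωL).
Step 3 — Numerator jωL = j·7413; denominator R + jωL = 20.3 + j7413.
Step 4 — H = 1 + j0.002738.
Step 5 — Magnitude: |H| = 1 (-0.0 dB); phase: φ = 0.2°.

|H| = 1 (-0.0 dB), φ = 0.2°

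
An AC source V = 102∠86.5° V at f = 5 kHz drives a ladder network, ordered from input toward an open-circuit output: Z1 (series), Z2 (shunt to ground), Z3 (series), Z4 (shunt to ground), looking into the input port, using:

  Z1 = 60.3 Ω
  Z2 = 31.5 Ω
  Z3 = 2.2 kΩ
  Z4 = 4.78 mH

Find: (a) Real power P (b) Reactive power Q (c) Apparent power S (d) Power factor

Step 1 — Angular frequency: ω = 2π·f = 2π·5000 = 3.142e+04 rad/s.
Step 2 — Component impedances:
  Z1: Z = R = 60.3 Ω
  Z2: Z = R = 31.5 Ω
  Z3: Z = R = 2200 Ω
  Z4: Z = jωL = j·3.142e+04·0.00478 = 0 + j150.2 Ω
Step 3 — Ladder network (open output): work backward from the far end, alternating series and parallel combinations. Z_in = 91.36 + j0.02979 Ω = 91.36∠0.0° Ω.
Step 4 — Source phasor: V = 102∠86.5° V = 6.227 + j101.8 V.
Step 5 — Current: I = V / Z = 0.06852 + j1.114 A = 1.116∠86.5° A.
Step 6 — Complex power: S = V·I* = 113.9 + j0.03713 VA.
Step 7 — Real power: P = Re(S) = 113.9 W.
Step 8 — Reactive power: Q = Im(S) = 0.03713 VAR.
Step 9 — Apparent power: |S| = 113.9 VA.
Step 10 — Power factor: PF = P/|S| = 1 (lagging).

(a) P = 113.9 W  (b) Q = 0.03713 VAR  (c) S = 113.9 VA  (d) PF = 1 (lagging)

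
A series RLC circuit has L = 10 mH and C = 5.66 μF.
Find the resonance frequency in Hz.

Step 1 — Resonance condition Im(Z)=0 gives ω₀ = 1/√(LC).
Step 2 — ω₀ = 1/√(0.01·5.66e-06) = 4203 rad/s.
Step 3 — f₀ = ω₀/(2π) = 669 Hz.

f₀ = 669 Hz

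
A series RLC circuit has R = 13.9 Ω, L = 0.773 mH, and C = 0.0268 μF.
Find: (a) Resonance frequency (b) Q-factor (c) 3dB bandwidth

Step 1 — Resonance: ω₀ = 1/√(LC) = 1/√(0.000773·2.68e-08) = 2.197e+05 rad/s.
Step 2 — f₀ = ω₀/(2π) = 3.497e+04 Hz.
Step 3 — Series Q: Q = ω₀L/R = 2.197e+05·0.000773/13.9 = 12.22.
Step 4 — Bandwidth: Δω = ω₀/Q = 1.798e+04 rad/s; BW = Δω/(2π) = 2862 Hz.

(a) f₀ = 3.497e+04 Hz  (b) Q = 12.22  (c) BW = 2862 Hz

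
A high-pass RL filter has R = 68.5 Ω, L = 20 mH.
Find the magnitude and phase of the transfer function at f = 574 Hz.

Step 1 — Angular frequency: ω = 2π·574 = 3607 rad/s.
Step 2 — Transfer function: H(jω) = jωL/(R + jωL).
Step 3 — Numerator jωL = j·72.13; denominator R + jωL = 68.5 + j72.13.
Step 4 — H = 0.5258 + j0.4993.
Step 5 — Magnitude: |H| = 0.7251 (-2.8 dB); phase: φ = 43.5°.

|H| = 0.7251 (-2.8 dB), φ = 43.5°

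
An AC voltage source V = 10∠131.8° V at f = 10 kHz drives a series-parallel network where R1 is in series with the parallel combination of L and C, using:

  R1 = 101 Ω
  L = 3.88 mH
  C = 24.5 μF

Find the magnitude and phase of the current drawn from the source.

Step 1 — Angular frequency: ω = 2π·f = 2π·1e+04 = 6.283e+04 rad/s.
Step 2 — Component impedances:
  R1: Z = R = 101 Ω
  L: Z = jωL = j·6.283e+04·0.00388 = 0 + j243.8 Ω
  C: Z = 1/(jωC) = -j/(ω·C) = 0 - j0.6496 Ω
Step 3 — Parallel branch: L || C = 1/(1/L + 1/C) = 0 - j0.6513 Ω.
Step 4 — Series with R1: Z_total = R1 + (L || C) = 101 - j0.6513 Ω = 101∠-0.4° Ω.
Step 5 — Source phasor: V = 10∠131.8° V = -6.665 + j7.455 V.
Step 6 — Ohm's law: I = V / Z_total = (-6.665 + j7.455) / (101 - j0.6513) = -0.06647 + j0.07338 A.
Step 7 — Convert to polar: |I| = 0.09901 A, ∠I = 132.2°.

I = 0.09901∠132.2° A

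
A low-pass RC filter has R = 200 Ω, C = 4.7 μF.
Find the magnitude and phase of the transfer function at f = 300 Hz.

Step 1 — Angular frequency: ω = 2π·300 = 1885 rad/s.
Step 2 — Transfer function: H(jω) = 1/(1 + jωRC).
Step 3 — Denominator: 1 + jωRC = 1 + j·1885·200·4.7e-06 = 1 + j1.772.
Step 4 — H = 0.2416 - j0.428.
Step 5 — Magnitude: |H| = 0.4915 (-6.2 dB); phase: φ = -60.6°.

|H| = 0.4915 (-6.2 dB), φ = -60.6°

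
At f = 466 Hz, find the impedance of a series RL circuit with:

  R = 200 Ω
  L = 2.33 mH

Step 1 — Angular frequency: ω = 2π·f = 2π·466 = 2928 rad/s.
Step 2 — Component impedances:
  R: Z = R = 200 Ω
  L: Z = jωL = j·2928·0.00233 = 0 + j6.822 Ω
Step 3 — Series combination: Z_total = R + L = 200 + j6.822 Ω = 200.1∠2.0° Ω.

Z = 200 + j6.822 Ω = 200.1∠2.0° Ω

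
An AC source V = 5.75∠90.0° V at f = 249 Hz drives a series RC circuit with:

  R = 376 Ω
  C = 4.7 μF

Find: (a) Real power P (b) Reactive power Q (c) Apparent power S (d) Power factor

Step 1 — Angular frequency: ω = 2π·f = 2π·249 = 1565 rad/s.
Step 2 — Component impedances:
  R: Z = R = 376 Ω
  C: Z = 1/(jωC) = -j/(ω·C) = 0 - j136 Ω
Step 3 — Series combination: Z_total = R + C = 376 - j136 Ω = 399.8∠-19.9° Ω.
Step 4 — Source phasor: V = 5.75∠90.0° V = 0 + j5.75 V.
Step 5 — Current: I = V / Z = -0.004891 + j0.01352 A = 0.01438∠109.9° A.
Step 6 — Complex power: S = V·I* = 0.07776 - j0.02812 VA.
Step 7 — Real power: P = Re(S) = 0.07776 W.
Step 8 — Reactive power: Q = Im(S) = -0.02812 VAR.
Step 9 — Apparent power: |S| = 0.08269 VA.
Step 10 — Power factor: PF = P/|S| = 0.9404 (leading).

(a) P = 0.07776 W  (b) Q = -0.02812 VAR  (c) S = 0.08269 VA  (d) PF = 0.9404 (leading)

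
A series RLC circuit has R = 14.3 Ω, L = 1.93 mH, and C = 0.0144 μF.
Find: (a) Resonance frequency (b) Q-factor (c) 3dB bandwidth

Step 1 — Resonance: ω₀ = 1/√(LC) = 1/√(0.00193·1.44e-08) = 1.897e+05 rad/s.
Step 2 — f₀ = ω₀/(2π) = 3.019e+04 Hz.
Step 3 — Series Q: Q = ω₀L/R = 1.897e+05·0.00193/14.3 = 25.6.
Step 4 — Bandwidth: Δω = ω₀/Q = 7409 rad/s; BW = Δω/(2π) = 1179 Hz.

(a) f₀ = 3.019e+04 Hz  (b) Q = 25.6  (c) BW = 1179 Hz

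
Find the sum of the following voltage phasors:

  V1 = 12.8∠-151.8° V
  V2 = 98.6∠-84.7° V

Step 1 — Convert each phasor to rectangular form:
  V1 = 12.8·(cos(-151.8°) + j·sin(-151.8°)) = -11.28 - j6.049 V
  V2 = 98.6·(cos(-84.7°) + j·sin(-84.7°)) = 9.108 - j98.18 V
Step 2 — Sum components: V_total = -2.173 - j104.2 V.
Step 3 — Convert to polar: |V_total| = 104.2 V, ∠V_total = -91.2°.

V_total = 104.2∠-91.2° V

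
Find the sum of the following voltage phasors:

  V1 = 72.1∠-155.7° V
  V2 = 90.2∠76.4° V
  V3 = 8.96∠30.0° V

Step 1 — Convert each phasor to rectangular form:
  V1 = 72.1·(cos(-155.7°) + j·sin(-155.7°)) = -65.71 - j29.67 V
  V2 = 90.2·(cos(76.4°) + j·sin(76.4°)) = 21.21 + j87.67 V
  V3 = 8.96·(cos(30.0°) + j·sin(30.0°)) = 7.76 + j4.48 V
Step 2 — Sum components: V_total = -36.74 + j62.48 V.
Step 3 — Convert to polar: |V_total| = 72.48 V, ∠V_total = 120.5°.

V_total = 72.48∠120.5° V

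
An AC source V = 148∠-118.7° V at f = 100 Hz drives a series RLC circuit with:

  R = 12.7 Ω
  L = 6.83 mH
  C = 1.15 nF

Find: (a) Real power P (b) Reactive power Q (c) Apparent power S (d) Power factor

Step 1 — Angular frequency: ω = 2π·f = 2π·100 = 628.3 rad/s.
Step 2 — Component impedances:
  R: Z = R = 12.7 Ω
  L: Z = jωL = j·628.3·0.00683 = 0 + j4.291 Ω
  C: Z = 1/(jωC) = -j/(ω·C) = 0 - j1.384e+06 Ω
Step 3 — Series combination: Z_total = R + L + C = 12.7 - j1.384e+06 Ω = 1.384e+06∠-90.0° Ω.
Step 4 — Source phasor: V = 148∠-118.7° V = -71.07 - j129.8 V.
Step 5 — Current: I = V / Z = 9.38e-05 - j5.136e-05 A = 0.0001069∠-28.7° A.
Step 6 — Complex power: S = V·I* = 1.452e-07 - j0.01583 VA.
Step 7 — Real power: P = Re(S) = 1.452e-07 W.
Step 8 — Reactive power: Q = Im(S) = -0.01583 VAR.
Step 9 — Apparent power: |S| = 0.01583 VA.
Step 10 — Power factor: PF = P/|S| = 9.177e-06 (leading).

(a) P = 1.452e-07 W  (b) Q = -0.01583 VAR  (c) S = 0.01583 VA  (d) PF = 9.177e-06 (leading)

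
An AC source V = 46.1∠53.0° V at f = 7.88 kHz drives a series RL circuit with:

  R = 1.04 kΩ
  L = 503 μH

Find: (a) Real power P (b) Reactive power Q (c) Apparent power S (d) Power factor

Step 1 — Angular frequency: ω = 2π·f = 2π·7880 = 4.951e+04 rad/s.
Step 2 — Component impedances:
  R: Z = R = 1040 Ω
  L: Z = jωL = j·4.951e+04·0.000503 = 0 + j24.9 Ω
Step 3 — Series combination: Z_total = R + L = 1040 + j24.9 Ω = 1040∠1.4° Ω.
Step 4 — Source phasor: V = 46.1∠53.0° V = 27.74 + j36.82 V.
Step 5 — Current: I = V / Z = 0.02751 + j0.03474 A = 0.04431∠51.6° A.
Step 6 — Complex power: S = V·I* = 2.042 + j0.04891 VA.
Step 7 — Real power: P = Re(S) = 2.042 W.
Step 8 — Reactive power: Q = Im(S) = 0.04891 VAR.
Step 9 — Apparent power: |S| = 2.043 VA.
Step 10 — Power factor: PF = P/|S| = 0.9997 (lagging).

(a) P = 2.042 W  (b) Q = 0.04891 VAR  (c) S = 2.043 VA  (d) PF = 0.9997 (lagging)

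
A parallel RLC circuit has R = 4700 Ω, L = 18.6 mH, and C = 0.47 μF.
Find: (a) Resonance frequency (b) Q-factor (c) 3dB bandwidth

Step 1 — Resonance: ω₀ = 1/√(LC) = 1/√(0.0186·4.7e-07) = 1.07e+04 rad/s.
Step 2 — f₀ = ω₀/(2π) = 1702 Hz.
Step 3 — Parallel Q: Q = R/(ω₀L) = 4700/(1.07e+04·0.0186) = 23.63.
Step 4 — Bandwidth: Δω = ω₀/Q = 452.7 rad/s; BW = Δω/(2π) = 72.05 Hz.

(a) f₀ = 1702 Hz  (b) Q = 23.63  (c) BW = 72.05 Hz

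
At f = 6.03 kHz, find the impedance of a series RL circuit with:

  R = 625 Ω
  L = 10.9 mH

Step 1 — Angular frequency: ω = 2π·f = 2π·6030 = 3.789e+04 rad/s.
Step 2 — Component impedances:
  R: Z = R = 625 Ω
  L: Z = jωL = j·3.789e+04·0.0109 = 0 + j413 Ω
Step 3 — Series combination: Z_total = R + L = 625 + j413 Ω = 749.1∠33.5° Ω.

Z = 625 + j413 Ω = 749.1∠33.5° Ω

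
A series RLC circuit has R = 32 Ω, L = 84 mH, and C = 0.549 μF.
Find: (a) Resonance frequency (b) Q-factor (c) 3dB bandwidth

Step 1 — Resonance: ω₀ = 1/√(LC) = 1/√(0.084·5.49e-07) = 4657 rad/s.
Step 2 — f₀ = ω₀/(2π) = 741.1 Hz.
Step 3 — Series Q: Q = ω₀L/R = 4657·0.084/32 = 12.22.
Step 4 — Bandwidth: Δω = ω₀/Q = 381 rad/s; BW = Δω/(2π) = 60.63 Hz.

(a) f₀ = 741.1 Hz  (b) Q = 12.22  (c) BW = 60.63 Hz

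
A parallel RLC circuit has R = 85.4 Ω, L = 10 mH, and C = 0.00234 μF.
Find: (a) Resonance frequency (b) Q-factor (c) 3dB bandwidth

Step 1 — Resonance: ω₀ = 1/√(LC) = 1/√(0.01·2.34e-09) = 2.067e+05 rad/s.
Step 2 — f₀ = ω₀/(2π) = 3.29e+04 Hz.
Step 3 — Parallel Q: Q = R/(ω₀L) = 85.4/(2.067e+05·0.01) = 0.04131.
Step 4 — Bandwidth: Δω = ω₀/Q = 5.004e+06 rad/s; BW = Δω/(2π) = 7.964e+05 Hz.

(a) f₀ = 3.29e+04 Hz  (b) Q = 0.04131  (c) BW = 7.964e+05 Hz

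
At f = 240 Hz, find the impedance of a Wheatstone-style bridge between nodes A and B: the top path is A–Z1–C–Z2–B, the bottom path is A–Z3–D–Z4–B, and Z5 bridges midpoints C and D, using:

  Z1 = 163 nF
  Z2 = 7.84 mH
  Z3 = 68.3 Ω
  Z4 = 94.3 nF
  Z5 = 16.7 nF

Step 1 — Angular frequency: ω = 2π·f = 2π·240 = 1508 rad/s.
Step 2 — Component impedances:
  Z1: Z = 1/(jωC) = -j/(ω·C) = 0 - j4068 Ω
  Z2: Z = jωL = j·1508·0.00784 = 0 + j11.82 Ω
  Z3: Z = R = 68.3 Ω
  Z4: Z = 1/(jωC) = -j/(ω·C) = 0 - j7032 Ω
  Z5: Z = 1/(jωC) = -j/(ω·C) = 0 - j3.971e+04 Ω
Step 3 — Bridge requires nodal analysis (the Z5 bridge couples midpoints C and D, so the two paths cannot be reduced to a simple series/parallel combination). Setting node B to ground and injecting 1 A at node A, the 3-node admittance system at A, C, D solves to V_A = Z_AB = 11.17 - j2415 Ω = 2415∠-89.7° Ω.

Z = 11.17 - j2415 Ω = 2415∠-89.7° Ω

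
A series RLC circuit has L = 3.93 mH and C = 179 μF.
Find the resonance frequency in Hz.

Step 1 — Resonance condition Im(Z)=0 gives ω₀ = 1/√(LC).
Step 2 — ω₀ = 1/√(0.00393·0.000179) = 1192 rad/s.
Step 3 — f₀ = ω₀/(2π) = 189.8 Hz.

f₀ = 189.8 Hz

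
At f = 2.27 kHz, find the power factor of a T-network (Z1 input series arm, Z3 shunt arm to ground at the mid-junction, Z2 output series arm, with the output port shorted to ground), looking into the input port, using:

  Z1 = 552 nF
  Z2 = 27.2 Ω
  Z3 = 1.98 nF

Step 1 — Angular frequency: ω = 2π·f = 2π·2270 = 1.426e+04 rad/s.
Step 2 — Component impedances:
  Z1: Z = 1/(jωC) = -j/(ω·C) = 0 - j127 Ω
  Z2: Z = R = 27.2 Ω
  Z3: Z = 1/(jωC) = -j/(ω·C) = 0 - j3.541e+04 Ω
Step 3 — With the output port shorted to ground, the output series arm Z2 runs from the junction to ground; the shunt arm Z3 also runs from the junction to ground. They appear in parallel: Z3 || Z2 = 27.2 - j0.02089 Ω.
Step 4 — Series with input arm Z1: Z_in = Z1 + (Z3 || Z2) = 27.2 - j127 Ω = 129.9∠-77.9° Ω.
Step 5 — Power factor: PF = cos(φ) = Re(Z)/|Z| = 27.2/129.9 = 0.2094.
Step 6 — Type: Im(Z) = -127 ⇒ leading (phase φ = -77.9°).

PF = 0.2094 (leading, φ = -77.9°)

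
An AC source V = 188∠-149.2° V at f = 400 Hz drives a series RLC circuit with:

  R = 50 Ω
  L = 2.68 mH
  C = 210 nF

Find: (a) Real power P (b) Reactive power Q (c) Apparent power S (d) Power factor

Step 1 — Angular frequency: ω = 2π·f = 2π·400 = 2513 rad/s.
Step 2 — Component impedances:
  R: Z = R = 50 Ω
  L: Z = jωL = j·2513·0.00268 = 0 + j6.736 Ω
  C: Z = 1/(jωC) = -j/(ω·C) = 0 - j1895 Ω
Step 3 — Series combination: Z_total = R + L + C = 50 - j1888 Ω = 1889∠-88.5° Ω.
Step 4 — Source phasor: V = 188∠-149.2° V = -161.5 - j96.26 V.
Step 5 — Current: I = V / Z = 0.04869 - j0.08682 A = 0.09954∠-60.7° A.
Step 6 — Complex power: S = V·I* = 0.4954 - j18.71 VA.
Step 7 — Real power: P = Re(S) = 0.4954 W.
Step 8 — Reactive power: Q = Im(S) = -18.71 VAR.
Step 9 — Apparent power: |S| = 18.71 VA.
Step 10 — Power factor: PF = P/|S| = 0.02647 (leading).

(a) P = 0.4954 W  (b) Q = -18.71 VAR  (c) S = 18.71 VA  (d) PF = 0.02647 (leading)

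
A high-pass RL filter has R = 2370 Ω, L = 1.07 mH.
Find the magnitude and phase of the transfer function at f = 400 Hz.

Step 1 — Angular frequency: ω = 2π·400 = 2513 rad/s.
Step 2 — Transfer function: H(jω) = jωL/(R + jωL).
Step 3 — Numerator jωL = j·2.689; denominator R + jωL = 2370 + j2.689.
Step 4 — H = 1.288e-06 + j0.001135.
Step 5 — Magnitude: |H| = 0.001135 (-58.9 dB); phase: φ = 89.9°.

|H| = 0.001135 (-58.9 dB), φ = 89.9°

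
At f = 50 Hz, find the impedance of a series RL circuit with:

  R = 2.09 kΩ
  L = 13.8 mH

Step 1 — Angular frequency: ω = 2π·f = 2π·50 = 314.2 rad/s.
Step 2 — Component impedances:
  R: Z = R = 2090 Ω
  L: Z = jωL = j·314.2·0.0138 = 0 + j4.335 Ω
Step 3 — Series combination: Z_total = R + L = 2090 + j4.335 Ω = 2090∠0.1° Ω.

Z = 2090 + j4.335 Ω = 2090∠0.1° Ω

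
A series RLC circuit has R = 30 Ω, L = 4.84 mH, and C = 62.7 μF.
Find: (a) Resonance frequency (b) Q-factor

Step 1 — Resonance condition Im(Z)=0 gives ω₀ = 1/√(LC).
Step 2 — ω₀ = 1/√(0.00484·6.27e-05) = 1815 rad/s.
Step 3 — f₀ = ω₀/(2π) = 288.9 Hz.
Step 4 — Series Q: Q = ω₀L/R = 1815·0.00484/30 = 0.2929.

(a) f₀ = 288.9 Hz  (b) Q = 0.2929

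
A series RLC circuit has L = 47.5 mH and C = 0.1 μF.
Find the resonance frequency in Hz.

Step 1 — Resonance condition Im(Z)=0 gives ω₀ = 1/√(LC).
Step 2 — ω₀ = 1/√(0.0475·1e-07) = 1.451e+04 rad/s.
Step 3 — f₀ = ω₀/(2π) = 2309 Hz.

f₀ = 2309 Hz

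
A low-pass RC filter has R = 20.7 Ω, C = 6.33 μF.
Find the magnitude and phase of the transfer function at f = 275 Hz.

Step 1 — Angular frequency: ω = 2π·275 = 1728 rad/s.
Step 2 — Transfer function: H(jω) = 1/(1 + jωRC).
Step 3 — Denominator: 1 + jωRC = 1 + j·1728·20.7·6.33e-06 = 1 + j0.2264.
Step 4 — H = 0.9512 - j0.2154.
Step 5 — Magnitude: |H| = 0.9753 (-0.2 dB); phase: φ = -12.8°.

|H| = 0.9753 (-0.2 dB), φ = -12.8°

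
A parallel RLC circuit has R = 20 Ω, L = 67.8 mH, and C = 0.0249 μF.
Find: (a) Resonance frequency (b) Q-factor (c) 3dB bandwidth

Step 1 — Resonance: ω₀ = 1/√(LC) = 1/√(0.0678·2.49e-08) = 2.434e+04 rad/s.
Step 2 — f₀ = ω₀/(2π) = 3874 Hz.
Step 3 — Parallel Q: Q = R/(ω₀L) = 20/(2.434e+04·0.0678) = 0.01212.
Step 4 — Bandwidth: Δω = ω₀/Q = 2.008e+06 rad/s; BW = Δω/(2π) = 3.196e+05 Hz.

(a) f₀ = 3874 Hz  (b) Q = 0.01212  (c) BW = 3.196e+05 Hz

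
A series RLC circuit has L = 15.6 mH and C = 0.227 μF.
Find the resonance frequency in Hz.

Step 1 — Resonance condition Im(Z)=0 gives ω₀ = 1/√(LC).
Step 2 — ω₀ = 1/√(0.0156·2.27e-07) = 1.68e+04 rad/s.
Step 3 — f₀ = ω₀/(2π) = 2675 Hz.

f₀ = 2675 Hz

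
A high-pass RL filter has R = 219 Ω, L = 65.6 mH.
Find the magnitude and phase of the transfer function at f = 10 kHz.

Step 1 — Angular frequency: ω = 2π·1e+04 = 6.283e+04 rad/s.
Step 2 — Transfer function: H(jω) = jωL/(R + jωL).
Step 3 — Numerator jωL = j·4122; denominator R + jωL = 219 + j4122.
Step 4 — H = 0.9972 + j0.05298.
Step 5 — Magnitude: |H| = 0.9986 (-0.0 dB); phase: φ = 3.0°.

|H| = 0.9986 (-0.0 dB), φ = 3.0°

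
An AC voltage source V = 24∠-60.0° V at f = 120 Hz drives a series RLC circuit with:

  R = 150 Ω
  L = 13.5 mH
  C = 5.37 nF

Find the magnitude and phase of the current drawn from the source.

Step 1 — Angular frequency: ω = 2π·f = 2π·120 = 754 rad/s.
Step 2 — Component impedances:
  R: Z = R = 150 Ω
  L: Z = jωL = j·754·0.0135 = 0 + j10.18 Ω
  C: Z = 1/(jωC) = -j/(ω·C) = 0 - j2.47e+05 Ω
Step 3 — Series combination: Z_total = R + L + C = 150 - j2.47e+05 Ω = 2.47e+05∠-90.0° Ω.
Step 4 — Source phasor: V = 24∠-60.0° V = 12 - j20.78 V.
Step 5 — Ohm's law: I = V / Z_total = (12 - j20.78) / (150 - j2.47e+05) = 8.419e-05 + j4.854e-05 A.
Step 6 — Convert to polar: |I| = 9.718e-05 A, ∠I = 30.0°.

I = 9.718e-05∠30.0° A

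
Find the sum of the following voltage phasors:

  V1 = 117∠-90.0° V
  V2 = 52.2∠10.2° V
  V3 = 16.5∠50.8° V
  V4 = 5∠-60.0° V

Step 1 — Convert each phasor to rectangular form:
  V1 = 117·(cos(-90.0°) + j·sin(-90.0°)) = 0 - j117 V
  V2 = 52.2·(cos(10.2°) + j·sin(10.2°)) = 51.38 + j9.244 V
  V3 = 16.5·(cos(50.8°) + j·sin(50.8°)) = 10.43 + j12.79 V
  V4 = 5·(cos(-60.0°) + j·sin(-60.0°)) = 2.5 - j4.33 V
Step 2 — Sum components: V_total = 64.3 - j99.3 V.
Step 3 — Convert to polar: |V_total| = 118.3 V, ∠V_total = -57.1°.

V_total = 118.3∠-57.1° V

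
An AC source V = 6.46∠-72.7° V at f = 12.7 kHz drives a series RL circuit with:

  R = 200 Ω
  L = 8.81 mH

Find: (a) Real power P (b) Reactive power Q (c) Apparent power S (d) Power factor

Step 1 — Angular frequency: ω = 2π·f = 2π·1.27e+04 = 7.98e+04 rad/s.
Step 2 — Component impedances:
  R: Z = R = 200 Ω
  L: Z = jωL = j·7.98e+04·0.00881 = 0 + j703 Ω
Step 3 — Series combination: Z_total = R + L = 200 + j703 Ω = 730.9∠74.1° Ω.
Step 4 — Source phasor: V = 6.46∠-72.7° V = 1.921 - j6.168 V.
Step 5 — Current: I = V / Z = -0.007397 - j0.004837 A = 0.008838∠-146.8° A.
Step 6 — Complex power: S = V·I* = 0.01562 + j0.05492 VA.
Step 7 — Real power: P = Re(S) = 0.01562 W.
Step 8 — Reactive power: Q = Im(S) = 0.05492 VAR.
Step 9 — Apparent power: |S| = 0.0571 VA.
Step 10 — Power factor: PF = P/|S| = 0.2736 (lagging).

(a) P = 0.01562 W  (b) Q = 0.05492 VAR  (c) S = 0.0571 VA  (d) PF = 0.2736 (lagging)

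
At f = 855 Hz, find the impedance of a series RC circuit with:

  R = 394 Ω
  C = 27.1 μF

Step 1 — Angular frequency: ω = 2π·f = 2π·855 = 5372 rad/s.
Step 2 — Component impedances:
  R: Z = R = 394 Ω
  C: Z = 1/(jωC) = -j/(ω·C) = 0 - j6.869 Ω
Step 3 — Series combination: Z_total = R + C = 394 - j6.869 Ω = 394.1∠-1.0° Ω.

Z = 394 - j6.869 Ω = 394.1∠-1.0° Ω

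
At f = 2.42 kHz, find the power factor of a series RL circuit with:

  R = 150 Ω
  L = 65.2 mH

Step 1 — Angular frequency: ω = 2π·f = 2π·2420 = 1.521e+04 rad/s.
Step 2 — Component impedances:
  R: Z = R = 150 Ω
  L: Z = jωL = j·1.521e+04·0.0652 = 0 + j991.4 Ω
Step 3 — Series combination: Z_total = R + L = 150 + j991.4 Ω = 1003∠81.4° Ω.
Step 4 — Power factor: PF = cos(φ) = Re(Z)/|Z| = 150/1003 = 0.1496.
Step 5 — Type: Im(Z) = 991.4 ⇒ lagging (phase φ = 81.4°).

PF = 0.1496 (lagging, φ = 81.4°)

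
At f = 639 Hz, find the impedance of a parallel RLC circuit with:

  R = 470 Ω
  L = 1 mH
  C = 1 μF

Step 1 — Angular frequency: ω = 2π·f = 2π·639 = 4015 rad/s.
Step 2 — Component impedances:
  R: Z = R = 470 Ω
  L: Z = jωL = j·4015·0.001 = 0 + j4.015 Ω
  C: Z = 1/(jωC) = -j/(ω·C) = 0 - j249.1 Ω
Step 3 — Parallel combination: 1/Z_total = 1/R + 1/L + 1/C; Z_total = 0.03543 + j4.08 Ω = 4.081∠89.5° Ω.

Z = 0.03543 + j4.08 Ω = 4.081∠89.5° Ω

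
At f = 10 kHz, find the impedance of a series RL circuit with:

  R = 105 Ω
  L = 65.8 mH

Step 1 — Angular frequency: ω = 2π·f = 2π·1e+04 = 6.283e+04 rad/s.
Step 2 — Component impedances:
  R: Z = R = 105 Ω
  L: Z = jωL = j·6.283e+04·0.0658 = 0 + j4134 Ω
Step 3 — Series combination: Z_total = R + L = 105 + j4134 Ω = 4136∠88.5° Ω.

Z = 105 + j4134 Ω = 4136∠88.5° Ω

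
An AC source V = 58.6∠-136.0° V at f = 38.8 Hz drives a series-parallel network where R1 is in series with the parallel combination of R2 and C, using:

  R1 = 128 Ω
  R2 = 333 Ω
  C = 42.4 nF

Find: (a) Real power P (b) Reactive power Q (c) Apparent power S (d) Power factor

Step 1 — Angular frequency: ω = 2π·f = 2π·38.8 = 243.8 rad/s.
Step 2 — Component impedances:
  R1: Z = R = 128 Ω
  R2: Z = R = 333 Ω
  C: Z = 1/(jωC) = -j/(ω·C) = 0 - j9.674e+04 Ω
Step 3 — Parallel branch: R2 || C = 1/(1/R2 + 1/C) = 333 - j1.146 Ω.
Step 4 — Series with R1: Z_total = R1 + (R2 || C) = 461 - j1.146 Ω = 461∠-0.1° Ω.
Step 5 — Source phasor: V = 58.6∠-136.0° V = -42.15 - j40.71 V.
Step 6 — Current: I = V / Z = -0.09122 - j0.08853 A = 0.1271∠-135.9° A.
Step 7 — Complex power: S = V·I* = 7.449 - j0.01852 VA.
Step 8 — Real power: P = Re(S) = 7.449 W.
Step 9 — Reactive power: Q = Im(S) = -0.01852 VAR.
Step 10 — Apparent power: |S| = 7.449 VA.
Step 11 — Power factor: PF = P/|S| = 1 (leading).

(a) P = 7.449 W  (b) Q = -0.01852 VAR  (c) S = 7.449 VA  (d) PF = 1 (leading)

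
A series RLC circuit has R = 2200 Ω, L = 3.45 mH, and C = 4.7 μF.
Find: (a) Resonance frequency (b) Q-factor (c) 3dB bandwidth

Step 1 — Resonance: ω₀ = 1/√(LC) = 1/√(0.00345·4.7e-06) = 7853 rad/s.
Step 2 — f₀ = ω₀/(2π) = 1250 Hz.
Step 3 — Series Q: Q = ω₀L/R = 7853·0.00345/2200 = 0.01232.
Step 4 — Bandwidth: Δω = ω₀/Q = 6.377e+05 rad/s; BW = Δω/(2π) = 1.015e+05 Hz.

(a) f₀ = 1250 Hz  (b) Q = 0.01232  (c) BW = 1.015e+05 Hz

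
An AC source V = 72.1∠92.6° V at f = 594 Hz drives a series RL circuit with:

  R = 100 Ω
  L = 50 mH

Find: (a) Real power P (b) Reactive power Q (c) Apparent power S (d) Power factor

Step 1 — Angular frequency: ω = 2π·f = 2π·594 = 3732 rad/s.
Step 2 — Component impedances:
  R: Z = R = 100 Ω
  L: Z = jωL = j·3732·0.05 = 0 + j186.6 Ω
Step 3 — Series combination: Z_total = R + L = 100 + j186.6 Ω = 211.7∠61.8° Ω.
Step 4 — Source phasor: V = 72.1∠92.6° V = -3.271 + j72.03 V.
Step 5 — Current: I = V / Z = 0.2926 + j0.1743 A = 0.3406∠30.8° A.
Step 6 — Complex power: S = V·I* = 11.6 + j21.64 VA.
Step 7 — Real power: P = Re(S) = 11.6 W.
Step 8 — Reactive power: Q = Im(S) = 21.64 VAR.
Step 9 — Apparent power: |S| = 24.55 VA.
Step 10 — Power factor: PF = P/|S| = 0.4723 (lagging).

(a) P = 11.6 W  (b) Q = 21.64 VAR  (c) S = 24.55 VA  (d) PF = 0.4723 (lagging)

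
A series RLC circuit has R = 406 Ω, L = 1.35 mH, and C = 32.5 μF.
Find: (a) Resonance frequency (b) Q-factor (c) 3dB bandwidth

Step 1 — Resonance condition Im(Z)=0 gives ω₀ = 1/√(LC).
Step 2 — ω₀ = 1/√(0.00135·3.25e-05) = 4774 rad/s.
Step 3 — f₀ = ω₀/(2π) = 759.8 Hz.
Step 4 — Series Q: Q = ω₀L/R = 4774·0.00135/406 = 0.01587.
Step 5 — 3dB bandwidth: Δω = ω₀/Q = 3.007e+05 rad/s; BW = Δω/(2π) = 4.786e+04 Hz.

(a) f₀ = 759.8 Hz  (b) Q = 0.01587  (c) BW = 4.786e+04 Hz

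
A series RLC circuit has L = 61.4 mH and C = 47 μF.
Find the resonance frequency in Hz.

Step 1 — Resonance condition Im(Z)=0 gives ω₀ = 1/√(LC).
Step 2 — ω₀ = 1/√(0.0614·4.7e-05) = 588.7 rad/s.
Step 3 — f₀ = ω₀/(2π) = 93.69 Hz.

f₀ = 93.69 Hz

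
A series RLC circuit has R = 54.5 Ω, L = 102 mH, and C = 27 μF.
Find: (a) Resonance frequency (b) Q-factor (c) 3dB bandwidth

Step 1 — Resonance: ω₀ = 1/√(LC) = 1/√(0.102·2.7e-05) = 602.6 rad/s.
Step 2 — f₀ = ω₀/(2π) = 95.9 Hz.
Step 3 — Series Q: Q = ω₀L/R = 602.6·0.102/54.5 = 1.128.
Step 4 — Bandwidth: Δω = ω₀/Q = 534.3 rad/s; BW = Δω/(2π) = 85.04 Hz.

(a) f₀ = 95.9 Hz  (b) Q = 1.128  (c) BW = 85.04 Hz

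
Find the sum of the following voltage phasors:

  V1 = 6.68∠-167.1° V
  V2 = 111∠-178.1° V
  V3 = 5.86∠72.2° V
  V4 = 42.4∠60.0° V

Step 1 — Convert each phasor to rectangular form:
  V1 = 6.68·(cos(-167.1°) + j·sin(-167.1°)) = -6.511 - j1.491 V
  V2 = 111·(cos(-178.1°) + j·sin(-178.1°)) = -110.9 - j3.68 V
  V3 = 5.86·(cos(72.2°) + j·sin(72.2°)) = 1.791 + j5.579 V
  V4 = 42.4·(cos(60.0°) + j·sin(60.0°)) = 21.2 + j36.72 V
Step 2 — Sum components: V_total = -94.46 + j37.13 V.
Step 3 — Convert to polar: |V_total| = 101.5 V, ∠V_total = 158.5°.

V_total = 101.5∠158.5° V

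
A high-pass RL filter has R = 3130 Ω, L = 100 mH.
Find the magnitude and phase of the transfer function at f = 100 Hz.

Step 1 — Angular frequency: ω = 2π·100 = 628.3 rad/s.
Step 2 — Transfer function: H(jω) = jωL/(R + jωL).
Step 3 — Numerator jωL = j·62.83; denominator R + jωL = 3130 + j62.83.
Step 4 — H = 0.0004028 + j0.02007.
Step 5 — Magnitude: |H| = 0.02007 (-33.9 dB); phase: φ = 88.8°.

|H| = 0.02007 (-33.9 dB), φ = 88.8°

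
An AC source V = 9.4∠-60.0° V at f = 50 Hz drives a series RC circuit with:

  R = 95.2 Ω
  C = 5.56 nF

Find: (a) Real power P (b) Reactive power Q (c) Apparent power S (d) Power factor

Step 1 — Angular frequency: ω = 2π·f = 2π·50 = 314.2 rad/s.
Step 2 — Component impedances:
  R: Z = R = 95.2 Ω
  C: Z = 1/(jωC) = -j/(ω·C) = 0 - j5.725e+05 Ω
Step 3 — Series combination: Z_total = R + C = 95.2 - j5.725e+05 Ω = 5.725e+05∠-90.0° Ω.
Step 4 — Source phasor: V = 9.4∠-60.0° V = 4.7 - j8.141 V.
Step 5 — Current: I = V / Z = 1.422e-05 + j8.207e-06 A = 1.642e-05∠30.0° A.
Step 6 — Complex power: S = V·I* = 2.567e-08 - j0.0001543 VA.
Step 7 — Real power: P = Re(S) = 2.567e-08 W.
Step 8 — Reactive power: Q = Im(S) = -0.0001543 VAR.
Step 9 — Apparent power: |S| = 0.0001543 VA.
Step 10 — Power factor: PF = P/|S| = 0.0001663 (leading).

(a) P = 2.567e-08 W  (b) Q = -0.0001543 VAR  (c) S = 0.0001543 VA  (d) PF = 0.0001663 (leading)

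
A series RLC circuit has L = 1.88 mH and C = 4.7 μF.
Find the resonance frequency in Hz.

Step 1 — Resonance condition Im(Z)=0 gives ω₀ = 1/√(LC).
Step 2 — ω₀ = 1/√(0.00188·4.7e-06) = 1.064e+04 rad/s.
Step 3 — f₀ = ω₀/(2π) = 1693 Hz.

f₀ = 1693 Hz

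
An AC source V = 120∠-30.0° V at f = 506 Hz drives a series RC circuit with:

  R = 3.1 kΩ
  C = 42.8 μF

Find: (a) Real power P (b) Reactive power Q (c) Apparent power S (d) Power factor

Step 1 — Angular frequency: ω = 2π·f = 2π·506 = 3179 rad/s.
Step 2 — Component impedances:
  R: Z = R = 3100 Ω
  C: Z = 1/(jωC) = -j/(ω·C) = 0 - j7.349 Ω
Step 3 — Series combination: Z_total = R + C = 3100 - j7.349 Ω = 3100∠-0.1° Ω.
Step 4 — Source phasor: V = 120∠-30.0° V = 103.9 - j60 V.
Step 5 — Current: I = V / Z = 0.03357 - j0.01928 A = 0.03871∠-29.9° A.
Step 6 — Complex power: S = V·I* = 4.645 - j0.01101 VA.
Step 7 — Real power: P = Re(S) = 4.645 W.
Step 8 — Reactive power: Q = Im(S) = -0.01101 VAR.
Step 9 — Apparent power: |S| = 4.645 VA.
Step 10 — Power factor: PF = P/|S| = 1 (leading).

(a) P = 4.645 W  (b) Q = -0.01101 VAR  (c) S = 4.645 VA  (d) PF = 1 (leading)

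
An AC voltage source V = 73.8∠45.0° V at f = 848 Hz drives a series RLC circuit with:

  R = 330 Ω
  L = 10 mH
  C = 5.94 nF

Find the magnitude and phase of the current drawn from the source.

Step 1 — Angular frequency: ω = 2π·f = 2π·848 = 5328 rad/s.
Step 2 — Component impedances:
  R: Z = R = 330 Ω
  L: Z = jωL = j·5328·0.01 = 0 + j53.28 Ω
  C: Z = 1/(jωC) = -j/(ω·C) = 0 - j3.16e+04 Ω
Step 3 — Series combination: Z_total = R + L + C = 330 - j3.154e+04 Ω = 3.154e+04∠-89.4° Ω.
Step 4 — Source phasor: V = 73.8∠45.0° V = 52.18 + j52.18 V.
Step 5 — Ohm's law: I = V / Z_total = (52.18 + j52.18) / (330 - j3.154e+04) = -0.001637 + j0.001672 A.
Step 6 — Convert to polar: |I| = 0.00234 A, ∠I = 134.4°.

I = 0.00234∠134.4° A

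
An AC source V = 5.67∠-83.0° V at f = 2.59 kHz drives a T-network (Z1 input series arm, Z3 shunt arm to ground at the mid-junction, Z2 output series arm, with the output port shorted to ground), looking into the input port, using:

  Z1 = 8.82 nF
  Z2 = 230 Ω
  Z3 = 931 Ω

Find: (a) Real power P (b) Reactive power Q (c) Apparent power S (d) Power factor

Step 1 — Angular frequency: ω = 2π·f = 2π·2590 = 1.627e+04 rad/s.
Step 2 — Component impedances:
  Z1: Z = 1/(jωC) = -j/(ω·C) = 0 - j6967 Ω
  Z2: Z = R = 230 Ω
  Z3: Z = R = 931 Ω
Step 3 — With the output port shorted to ground, the output series arm Z2 runs from the junction to ground; the shunt arm Z3 also runs from the junction to ground. They appear in parallel: Z3 || Z2 = 184.4 Ω.
Step 4 — Series with input arm Z1: Z_in = Z1 + (Z3 || Z2) = 184.4 - j6967 Ω = 6970∠-88.5° Ω.
Step 5 — Source phasor: V = 5.67∠-83.0° V = 0.691 - j5.628 V.
Step 6 — Current: I = V / Z = 0.0008098 + j7.774e-05 A = 0.0008135∠5.5° A.
Step 7 — Complex power: S = V·I* = 0.0001221 - j0.004611 VA.
Step 8 — Real power: P = Re(S) = 0.0001221 W.
Step 9 — Reactive power: Q = Im(S) = -0.004611 VAR.
Step 10 — Apparent power: |S| = 0.004613 VA.
Step 11 — Power factor: PF = P/|S| = 0.02646 (leading).

(a) P = 0.0001221 W  (b) Q = -0.004611 VAR  (c) S = 0.004613 VA  (d) PF = 0.02646 (leading)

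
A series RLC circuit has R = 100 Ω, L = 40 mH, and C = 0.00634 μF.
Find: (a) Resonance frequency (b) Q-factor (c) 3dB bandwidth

Step 1 — Resonance condition Im(Z)=0 gives ω₀ = 1/√(LC).
Step 2 — ω₀ = 1/√(0.04·6.34e-09) = 6.28e+04 rad/s.
Step 3 — f₀ = ω₀/(2π) = 9994 Hz.
Step 4 — Series Q: Q = ω₀L/R = 6.28e+04·0.04/100 = 25.12.
Step 5 — 3dB bandwidth: Δω = ω₀/Q = 2500 rad/s; BW = Δω/(2π) = 397.9 Hz.

(a) f₀ = 9994 Hz  (b) Q = 25.12  (c) BW = 397.9 Hz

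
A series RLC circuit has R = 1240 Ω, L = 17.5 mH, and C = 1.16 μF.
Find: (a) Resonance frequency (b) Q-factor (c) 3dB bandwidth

Step 1 — Resonance: ω₀ = 1/√(LC) = 1/√(0.0175·1.16e-06) = 7019 rad/s.
Step 2 — f₀ = ω₀/(2π) = 1117 Hz.
Step 3 — Series Q: Q = ω₀L/R = 7019·0.0175/1240 = 0.09905.
Step 4 — Bandwidth: Δω = ω₀/Q = 7.086e+04 rad/s; BW = Δω/(2π) = 1.128e+04 Hz.

(a) f₀ = 1117 Hz  (b) Q = 0.09905  (c) BW = 1.128e+04 Hz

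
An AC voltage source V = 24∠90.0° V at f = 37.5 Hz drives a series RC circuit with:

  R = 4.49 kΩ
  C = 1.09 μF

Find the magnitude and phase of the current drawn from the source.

Step 1 — Angular frequency: ω = 2π·f = 2π·37.5 = 235.6 rad/s.
Step 2 — Component impedances:
  R: Z = R = 4490 Ω
  C: Z = 1/(jωC) = -j/(ω·C) = 0 - j3894 Ω
Step 3 — Series combination: Z_total = R + C = 4490 - j3894 Ω = 5943∠-40.9° Ω.
Step 4 — Source phasor: V = 24∠90.0° V = 0 + j24 V.
Step 5 — Ohm's law: I = V / Z_total = (0 + j24) / (4490 - j3894) = -0.002646 + j0.003051 A.
Step 6 — Convert to polar: |I| = 0.004038 A, ∠I = 130.9°.

I = 0.004038∠130.9° A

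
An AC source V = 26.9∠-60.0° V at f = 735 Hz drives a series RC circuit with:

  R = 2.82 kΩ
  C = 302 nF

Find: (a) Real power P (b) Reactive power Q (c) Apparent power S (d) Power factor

Step 1 — Angular frequency: ω = 2π·f = 2π·735 = 4618 rad/s.
Step 2 — Component impedances:
  R: Z = R = 2820 Ω
  C: Z = 1/(jωC) = -j/(ω·C) = 0 - j717 Ω
Step 3 — Series combination: Z_total = R + C = 2820 - j717 Ω = 2910∠-14.3° Ω.
Step 4 — Source phasor: V = 26.9∠-60.0° V = 13.45 - j23.3 V.
Step 5 — Current: I = V / Z = 0.006453 - j0.00662 A = 0.009245∠-45.7° A.
Step 6 — Complex power: S = V·I* = 0.241 - j0.06128 VA.
Step 7 — Real power: P = Re(S) = 0.241 W.
Step 8 — Reactive power: Q = Im(S) = -0.06128 VAR.
Step 9 — Apparent power: |S| = 0.2487 VA.
Step 10 — Power factor: PF = P/|S| = 0.9692 (leading).

(a) P = 0.241 W  (b) Q = -0.06128 VAR  (c) S = 0.2487 VA  (d) PF = 0.9692 (leading)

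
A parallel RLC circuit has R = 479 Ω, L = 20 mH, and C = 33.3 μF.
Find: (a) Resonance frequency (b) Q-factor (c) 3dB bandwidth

Step 1 — Resonance: ω₀ = 1/√(LC) = 1/√(0.02·3.33e-05) = 1225 rad/s.
Step 2 — f₀ = ω₀/(2π) = 195 Hz.
Step 3 — Parallel Q: Q = R/(ω₀L) = 479/(1225·0.02) = 19.55.
Step 4 — Bandwidth: Δω = ω₀/Q = 62.69 rad/s; BW = Δω/(2π) = 9.978 Hz.

(a) f₀ = 195 Hz  (b) Q = 19.55  (c) BW = 9.978 Hz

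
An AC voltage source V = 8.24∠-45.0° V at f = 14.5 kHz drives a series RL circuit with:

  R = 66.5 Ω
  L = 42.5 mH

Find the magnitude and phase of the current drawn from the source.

Step 1 — Angular frequency: ω = 2π·f = 2π·1.45e+04 = 9.111e+04 rad/s.
Step 2 — Component impedances:
  R: Z = R = 66.5 Ω
  L: Z = jωL = j·9.111e+04·0.0425 = 0 + j3872 Ω
Step 3 — Series combination: Z_total = R + L = 66.5 + j3872 Ω = 3873∠89.0° Ω.
Step 4 — Source phasor: V = 8.24∠-45.0° V = 5.827 - j5.827 V.
Step 5 — Ohm's law: I = V / Z_total = (5.827 - j5.827) / (66.5 + j3872) = -0.001479 - j0.00153 A.
Step 6 — Convert to polar: |I| = 0.002128 A, ∠I = -134.0°.

I = 0.002128∠-134.0° A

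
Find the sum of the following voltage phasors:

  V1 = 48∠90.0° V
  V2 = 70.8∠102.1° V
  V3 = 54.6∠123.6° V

Step 1 — Convert each phasor to rectangular form:
  V1 = 48·(cos(90.0°) + j·sin(90.0°)) = 0 + j48 V
  V2 = 70.8·(cos(102.1°) + j·sin(102.1°)) = -14.84 + j69.23 V
  V3 = 54.6·(cos(123.6°) + j·sin(123.6°)) = -30.22 + j45.48 V
Step 2 — Sum components: V_total = -45.06 + j162.7 V.
Step 3 — Convert to polar: |V_total| = 168.8 V, ∠V_total = 105.5°.

V_total = 168.8∠105.5° V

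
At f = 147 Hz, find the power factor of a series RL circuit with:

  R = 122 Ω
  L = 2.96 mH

Step 1 — Angular frequency: ω = 2π·f = 2π·147 = 923.6 rad/s.
Step 2 — Component impedances:
  R: Z = R = 122 Ω
  L: Z = jωL = j·923.6·0.00296 = 0 + j2.734 Ω
Step 3 — Series combination: Z_total = R + L = 122 + j2.734 Ω = 122∠1.3° Ω.
Step 4 — Power factor: PF = cos(φ) = Re(Z)/|Z| = 122/122.031 = 0.9997.
Step 5 — Type: Im(Z) = 2.734 ⇒ lagging (phase φ = 1.3°).

PF = 0.9997 (lagging, φ = 1.3°)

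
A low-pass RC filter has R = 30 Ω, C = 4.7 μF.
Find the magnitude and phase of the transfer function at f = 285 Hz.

Step 1 — Angular frequency: ω = 2π·285 = 1791 rad/s.
Step 2 — Transfer function: H(jω) = 1/(1 + jωRC).
Step 3 — Denominator: 1 + jωRC = 1 + j·1791·30·4.7e-06 = 1 + j0.2525.
Step 4 — H = 0.9401 - j0.2374.
Step 5 — Magnitude: |H| = 0.9696 (-0.3 dB); phase: φ = -14.2°.

|H| = 0.9696 (-0.3 dB), φ = -14.2°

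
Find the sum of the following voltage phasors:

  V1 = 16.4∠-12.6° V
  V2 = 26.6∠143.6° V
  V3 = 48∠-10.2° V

Step 1 — Convert each phasor to rectangular form:
  V1 = 16.4·(cos(-12.6°) + j·sin(-12.6°)) = 16.01 - j3.578 V
  V2 = 26.6·(cos(143.6°) + j·sin(143.6°)) = -21.41 + j15.78 V
  V3 = 48·(cos(-10.2°) + j·sin(-10.2°)) = 47.24 - j8.5 V
Step 2 — Sum components: V_total = 41.84 + j3.707 V.
Step 3 — Convert to polar: |V_total| = 42 V, ∠V_total = 5.1°.

V_total = 42∠5.1° V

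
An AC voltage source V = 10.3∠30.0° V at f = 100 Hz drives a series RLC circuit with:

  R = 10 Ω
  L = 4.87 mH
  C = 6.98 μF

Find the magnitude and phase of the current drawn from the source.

Step 1 — Angular frequency: ω = 2π·f = 2π·100 = 628.3 rad/s.
Step 2 — Component impedances:
  R: Z = R = 10 Ω
  L: Z = jωL = j·628.3·0.00487 = 0 + j3.06 Ω
  C: Z = 1/(jωC) = -j/(ω·C) = 0 - j228 Ω
Step 3 — Series combination: Z_total = R + L + C = 10 - j225 Ω = 225.2∠-87.5° Ω.
Step 4 — Source phasor: V = 10.3∠30.0° V = 8.92 + j5.15 V.
Step 5 — Ohm's law: I = V / Z_total = (8.92 + j5.15) / (10 - j225) = -0.02109 + j0.04059 A.
Step 6 — Convert to polar: |I| = 0.04574 A, ∠I = 117.5°.

I = 0.04574∠117.5° A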